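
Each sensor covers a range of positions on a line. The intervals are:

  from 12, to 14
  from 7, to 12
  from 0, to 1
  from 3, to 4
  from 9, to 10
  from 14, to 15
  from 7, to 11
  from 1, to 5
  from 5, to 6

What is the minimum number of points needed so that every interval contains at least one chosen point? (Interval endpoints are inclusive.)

5

Sorted: [0,1] [3,4] [1,5] [5,6] [9,10] [7,11] [7,12] [12,14] [14,15]
{[0,1]} hit by 1; {[3,4],[1,5]} hit by 4; {[5,6]} hit by 6; {[9,10],[7,11],[7,12]} hit by 10; {[12,14],[14,15]} hit by 14.
Points: 1, 4, 6, 10, 14 (5 total).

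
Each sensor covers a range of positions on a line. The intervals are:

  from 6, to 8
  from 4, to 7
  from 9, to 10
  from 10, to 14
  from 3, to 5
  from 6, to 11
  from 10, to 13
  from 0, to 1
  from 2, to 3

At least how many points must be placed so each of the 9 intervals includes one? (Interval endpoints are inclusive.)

Process intervals by earliest right end; each time one isn't hit yet, stab at its right endpoint.
Sorted: [0,1] [2,3] [3,5] [4,7] [6,8] [9,10] [6,11] [10,13] [10,14]
{[0,1]} hit by 1; {[2,3],[3,5]} hit by 3; {[4,7],[6,8]} hit by 7; {[9,10],[6,11],[10,13],[10,14]} hit by 10.
Points: 1, 3, 7, 10 (4 total).

4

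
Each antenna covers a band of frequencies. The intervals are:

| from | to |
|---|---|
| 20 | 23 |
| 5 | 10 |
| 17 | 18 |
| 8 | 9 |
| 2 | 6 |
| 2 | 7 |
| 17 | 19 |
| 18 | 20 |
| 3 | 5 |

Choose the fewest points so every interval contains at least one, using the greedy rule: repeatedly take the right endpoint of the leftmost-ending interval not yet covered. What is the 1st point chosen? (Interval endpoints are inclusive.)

5

By right end: [3,5]  [2,6]  [2,7]  [8,9]  [5,10]  [17,18]  [17,19]  [18,20]  [20,23]
[3,5] uncovered → point at 5; [8,9] uncovered → point at 9; [17,18] uncovered → point at 18; [20,23] uncovered → point at 23.
Points: 5, 9, 18, 23 (4 total).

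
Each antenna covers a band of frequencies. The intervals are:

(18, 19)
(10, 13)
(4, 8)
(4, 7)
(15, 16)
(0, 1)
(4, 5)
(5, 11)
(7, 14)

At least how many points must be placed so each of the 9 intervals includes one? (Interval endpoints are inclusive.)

5

Sort by right endpoint; whenever an interval is uncovered, place a point at its right end.
Sorted: [0,1] [4,5] [4,7] [4,8] [5,11] [10,13] [7,14] [15,16] [18,19]
{[0,1]} hit by 1; {[4,5],[4,7],[4,8],[5,11]} hit by 5; {[10,13],[7,14]} hit by 13; {[15,16]} hit by 16; {[18,19]} hit by 19.
Points: 1, 5, 13, 16, 19 (5 total).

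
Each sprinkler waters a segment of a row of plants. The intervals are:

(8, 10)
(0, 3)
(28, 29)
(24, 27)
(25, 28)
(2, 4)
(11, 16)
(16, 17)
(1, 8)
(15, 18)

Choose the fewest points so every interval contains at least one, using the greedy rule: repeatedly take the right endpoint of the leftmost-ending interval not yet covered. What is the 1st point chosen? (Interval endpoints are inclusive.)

Process intervals by earliest right end; each time one isn't hit yet, stab at its right endpoint.
By right end: [0,3]  [2,4]  [1,8]  [8,10]  [11,16]  [16,17]  [15,18]  [24,27]  [25,28]  [28,29]
[0,3] uncovered → point at 3; [8,10] uncovered → point at 10; [11,16] uncovered → point at 16; [24,27] uncovered → point at 27; [28,29] uncovered → point at 29.
Points: 3, 10, 16, 27, 29 (5 total).

3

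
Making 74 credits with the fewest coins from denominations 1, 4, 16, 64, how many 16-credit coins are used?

Use the largest denomination that fits, subtract, and repeat.
74 = 1×64 + 2×4 + 2×1
Count of 16: 0

0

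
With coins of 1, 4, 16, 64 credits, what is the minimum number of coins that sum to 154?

7

Use the largest denomination that fits, subtract, and repeat.
154 − 2×64→26 − 1×16→10 − 2×4→2 − 2×1→0
Total coins = 2 + 1 + 2 + 2 = 7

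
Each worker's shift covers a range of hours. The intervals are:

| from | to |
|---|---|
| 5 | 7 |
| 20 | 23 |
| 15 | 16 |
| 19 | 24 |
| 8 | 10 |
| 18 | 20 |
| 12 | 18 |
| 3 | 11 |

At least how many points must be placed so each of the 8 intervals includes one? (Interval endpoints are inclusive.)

4

Process intervals by earliest right end; each time one isn't hit yet, stab at its right endpoint.
By right end: [5,7]  [8,10]  [3,11]  [15,16]  [12,18]  [18,20]  [20,23]  [19,24]
[5,7] uncovered → point at 7; [8,10] uncovered → point at 10; [15,16] uncovered → point at 16; [18,20] uncovered → point at 20.
Points: 7, 10, 16, 20 (4 total).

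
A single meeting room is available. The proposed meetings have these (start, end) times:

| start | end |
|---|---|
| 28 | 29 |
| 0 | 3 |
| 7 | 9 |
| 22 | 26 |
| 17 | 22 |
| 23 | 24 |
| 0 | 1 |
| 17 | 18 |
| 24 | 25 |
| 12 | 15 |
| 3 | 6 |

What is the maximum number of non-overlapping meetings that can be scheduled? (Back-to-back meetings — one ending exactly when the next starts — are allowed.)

Greedy by earliest finish: after sorting by end time, pick each interval compatible with the last pick.
By end time: (0,1), (0,3), (3,6), (7,9), (12,15), (17,18), (17,22), (23,24), (24,25), (22,26), (28,29).
Pick (0,1); next start ≥ 1 → (3,6); next start ≥ 6 → (7,9); next start ≥ 9 → (12,15); next start ≥ 15 → (17,18); next start ≥ 18 → (23,24); next start ≥ 24 → (24,25); next start ≥ 25 → (28,29).
Selected 8 meetings.

8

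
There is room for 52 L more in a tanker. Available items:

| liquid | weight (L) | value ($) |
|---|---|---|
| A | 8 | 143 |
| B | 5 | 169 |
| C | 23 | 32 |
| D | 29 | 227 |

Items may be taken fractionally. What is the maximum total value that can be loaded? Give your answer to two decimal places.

Greedy by value/weight ratio, highest first.
Order: B (169/5=33.80) > A (143/8=17.88) > D (227/29=7.83) > C (32/23=1.39)
Fill: take B (5 @ 169) → take A (8 @ 143) → take D (29 @ 227) → take 10/23 of C → 13.91; 52/52 used.
Total value = 552.91

552.91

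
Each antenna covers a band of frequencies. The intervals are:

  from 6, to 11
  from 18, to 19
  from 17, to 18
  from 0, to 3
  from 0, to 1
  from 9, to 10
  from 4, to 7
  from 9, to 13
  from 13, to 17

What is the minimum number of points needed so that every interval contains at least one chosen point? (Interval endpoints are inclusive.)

5

Process intervals by earliest right end; each time one isn't hit yet, stab at its right endpoint.
By right end: [0,1]  [0,3]  [4,7]  [9,10]  [6,11]  [9,13]  [13,17]  [17,18]  [18,19]
[0,1] uncovered → point at 1; [4,7] uncovered → point at 7; [9,10] uncovered → point at 10; [13,17] uncovered → point at 17; [18,19] uncovered → point at 19.
Points: 1, 7, 10, 17, 19 (5 total).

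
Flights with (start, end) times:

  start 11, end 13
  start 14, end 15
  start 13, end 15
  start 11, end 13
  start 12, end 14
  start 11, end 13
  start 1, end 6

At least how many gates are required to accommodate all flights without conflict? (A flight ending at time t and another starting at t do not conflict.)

The answer is the maximum number of intervals overlapping at any instant.
starts: [1, 11, 11, 11, 12, 13, 14]
ends:   [6, 13, 13, 13, 14, 15, 15]
s1→1 e6→0 s11→1 s11→2 s11→3 s12→4  — peak 4.

4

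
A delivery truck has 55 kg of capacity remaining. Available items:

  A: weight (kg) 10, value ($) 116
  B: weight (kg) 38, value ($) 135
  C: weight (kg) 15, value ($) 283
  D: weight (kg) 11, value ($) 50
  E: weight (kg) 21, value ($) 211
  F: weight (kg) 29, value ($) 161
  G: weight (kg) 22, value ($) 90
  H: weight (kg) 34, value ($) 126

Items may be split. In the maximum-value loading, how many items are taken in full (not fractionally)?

Sort by value per unit weight and fill in that order.
Ratios (sorted): C 18.87, A 11.60, E 10.05, F 5.55, D 4.55, G 4.09, H 3.71, B 3.55
take C (15 @ 283); take A (10 @ 116); take E (21 @ 211); take 9/29 of F → 49.97. Capacity used 55/55.
3 item(s) taken whole; one partial (take 9/29 of F).

3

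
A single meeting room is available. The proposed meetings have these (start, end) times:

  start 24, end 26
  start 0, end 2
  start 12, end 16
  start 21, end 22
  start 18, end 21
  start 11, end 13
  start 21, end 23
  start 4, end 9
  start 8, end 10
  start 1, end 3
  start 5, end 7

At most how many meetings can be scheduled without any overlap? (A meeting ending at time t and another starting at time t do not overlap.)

Order by finish time; keep every interval that doesn't clash with the previous kept one.
By end time: (0,2), (1,3), (5,7), (4,9), (8,10), (11,13), (12,16), (18,21), (21,22), (21,23), (24,26).
Pick (0,2); next start ≥ 2 → (5,7); next start ≥ 7 → (8,10); next start ≥ 10 → (11,13); next start ≥ 13 → (18,21); next start ≥ 21 → (21,22); next start ≥ 22 → (24,26).
Selected 7 meetings.

7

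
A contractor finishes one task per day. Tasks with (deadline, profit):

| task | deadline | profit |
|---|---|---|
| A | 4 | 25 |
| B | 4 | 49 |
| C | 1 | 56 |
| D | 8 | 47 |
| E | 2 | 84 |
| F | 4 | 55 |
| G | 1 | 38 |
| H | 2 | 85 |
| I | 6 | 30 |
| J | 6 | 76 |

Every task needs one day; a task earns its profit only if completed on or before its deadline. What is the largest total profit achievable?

Sort by profit descending; place each in the latest free slot ≤ its deadline.
Profit order: H=85 E=84 J=76 C=56 F=55 B=49 D=47 G=38 I=30 A=25
Assign: H→slot 2, E→slot 1, J→slot 6, C skipped, F→slot 4, B→slot 3, D→slot 8, G skipped, I→slot 5, A skipped.
Slots: [1:E] [2:H] [3:B] [4:F] [5:I] [6:J] [8:D]
Profit = 84 + 85 + 49 + 55 + 30 + 76 + 47 = 426

426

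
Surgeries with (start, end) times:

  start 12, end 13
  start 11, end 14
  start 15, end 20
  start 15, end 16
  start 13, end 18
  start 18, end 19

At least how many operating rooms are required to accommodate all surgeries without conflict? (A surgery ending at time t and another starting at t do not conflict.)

Count concurrent intervals with a sweep; the peak is the room count.
starts: [11, 12, 13, 15, 15, 18]
ends:   [13, 14, 16, 18, 19, 20]
s11→1 s12→2 e13→1 s13→2 e14→1 s15→2 s15→3  — peak 3.

3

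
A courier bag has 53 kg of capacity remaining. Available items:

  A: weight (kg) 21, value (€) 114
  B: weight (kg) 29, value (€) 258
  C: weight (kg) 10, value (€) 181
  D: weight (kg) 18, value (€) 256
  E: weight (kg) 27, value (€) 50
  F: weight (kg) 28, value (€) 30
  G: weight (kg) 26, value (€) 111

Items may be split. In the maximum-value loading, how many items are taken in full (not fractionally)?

2

Ratios (sorted): C 18.10, D 14.22, B 8.90, A 5.43, G 4.27, E 1.85, F 1.07
take C (10 @ 181); take D (18 @ 256); take 25/29 of B → 222.41. Capacity used 53/53.
2 item(s) taken whole; one partial (take 25/29 of B).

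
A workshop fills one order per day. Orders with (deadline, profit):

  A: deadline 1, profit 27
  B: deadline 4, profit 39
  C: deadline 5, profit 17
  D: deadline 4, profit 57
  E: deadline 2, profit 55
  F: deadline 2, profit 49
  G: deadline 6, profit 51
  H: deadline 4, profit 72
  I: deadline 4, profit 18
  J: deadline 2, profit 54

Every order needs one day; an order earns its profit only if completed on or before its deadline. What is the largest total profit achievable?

306

By profit: H(d4,72), D(d4,57), E(d2,55), J(d2,54), G(d6,51), F(d2,49), B(d4,39), A(d1,27), I(d4,18), C(d5,17)
H→slot 4; D→slot 3; E→slot 2; J→slot 1; G→slot 6; F skipped; B skipped; A skipped; I skipped; C→slot 5.
Profit = 54 + 55 + 57 + 72 + 17 + 51 = 306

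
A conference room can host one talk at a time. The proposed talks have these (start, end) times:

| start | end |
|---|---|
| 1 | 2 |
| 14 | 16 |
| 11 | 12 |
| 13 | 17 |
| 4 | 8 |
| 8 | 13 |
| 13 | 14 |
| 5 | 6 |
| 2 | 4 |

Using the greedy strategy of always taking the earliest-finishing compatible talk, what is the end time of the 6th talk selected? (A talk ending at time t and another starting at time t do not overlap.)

16

Sorted by end: (1,2)  (2,4)  (5,6)  (4,8)  (11,12)  (8,13)  (13,14)  (14,16)  (13,17)
take (1,2); take (2,4); take (5,6); take (11,12); take (13,14); take (14,16).
Selected: (1,2) (2,4) (5,6) (11,12) (13,14) (14,16)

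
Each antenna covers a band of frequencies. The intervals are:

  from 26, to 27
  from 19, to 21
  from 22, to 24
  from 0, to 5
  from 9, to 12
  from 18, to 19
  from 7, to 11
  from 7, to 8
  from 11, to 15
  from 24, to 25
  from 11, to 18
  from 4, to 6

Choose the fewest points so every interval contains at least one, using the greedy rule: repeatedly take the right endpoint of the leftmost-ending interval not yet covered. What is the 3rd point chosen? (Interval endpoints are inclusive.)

Process intervals by earliest right end; each time one isn't hit yet, stab at its right endpoint.
Sorted: [0,5] [4,6] [7,8] [7,11] [9,12] [11,15] [11,18] [18,19] [19,21] [22,24] [24,25] [26,27]
{[0,5],[4,6]} hit by 5; {[7,8],[7,11]} hit by 8; {[9,12],[11,15],[11,18]} hit by 12; {[18,19],[19,21]} hit by 19; {[22,24],[24,25]} hit by 24; {[26,27]} hit by 27.
Points: 5, 8, 12, 19, 24, 27 (6 total).

12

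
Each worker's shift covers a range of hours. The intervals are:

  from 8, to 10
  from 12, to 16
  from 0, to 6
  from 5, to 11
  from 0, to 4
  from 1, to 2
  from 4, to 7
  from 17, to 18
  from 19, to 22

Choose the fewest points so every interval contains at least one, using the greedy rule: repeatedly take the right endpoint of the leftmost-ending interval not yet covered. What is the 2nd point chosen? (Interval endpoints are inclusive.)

7

Process intervals by earliest right end; each time one isn't hit yet, stab at its right endpoint.
By right end: [1,2]  [0,4]  [0,6]  [4,7]  [8,10]  [5,11]  [12,16]  [17,18]  [19,22]
[1,2] uncovered → point at 2; [4,7] uncovered → point at 7; [8,10] uncovered → point at 10; [12,16] uncovered → point at 16; [17,18] uncovered → point at 18; [19,22] uncovered → point at 22.
Points: 2, 7, 10, 16, 18, 22 (6 total).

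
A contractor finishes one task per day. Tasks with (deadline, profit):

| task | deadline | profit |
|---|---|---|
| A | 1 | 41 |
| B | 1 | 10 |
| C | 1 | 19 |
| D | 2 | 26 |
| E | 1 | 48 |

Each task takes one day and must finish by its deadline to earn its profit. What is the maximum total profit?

Sort by profit descending; place each in the latest free slot ≤ its deadline.
Profit order: E=48 A=41 D=26 C=19 B=10
Assign: E→slot 1, A skipped, D→slot 2, C skipped, B skipped.
Slots: [1:E] [2:D]
Profit = 48 + 26 = 74

74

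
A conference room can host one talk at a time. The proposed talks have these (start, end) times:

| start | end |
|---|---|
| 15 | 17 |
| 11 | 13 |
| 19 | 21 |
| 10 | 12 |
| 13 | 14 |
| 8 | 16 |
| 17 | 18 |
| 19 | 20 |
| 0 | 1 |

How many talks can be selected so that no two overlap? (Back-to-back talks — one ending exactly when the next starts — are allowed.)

6

Sorted by end: (0,1)  (10,12)  (11,13)  (13,14)  (8,16)  (15,17)  (17,18)  (19,20)  (19,21)
take (0,1); take (10,12); skip (11,13); take (13,14); skip (8,16); take (15,17); take (17,18); take (19,20).
Selected 6 talks.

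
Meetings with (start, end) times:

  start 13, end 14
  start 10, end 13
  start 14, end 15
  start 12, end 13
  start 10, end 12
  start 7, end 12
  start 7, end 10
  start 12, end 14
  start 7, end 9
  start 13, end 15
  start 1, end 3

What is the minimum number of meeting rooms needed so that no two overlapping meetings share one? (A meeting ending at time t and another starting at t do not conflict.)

Count concurrent intervals with a sweep; the peak is the room count.
Events (time:±→running): 1:+→1 3:-→0 7:+→1 7:+→2 7:+→3 … peak 3.

3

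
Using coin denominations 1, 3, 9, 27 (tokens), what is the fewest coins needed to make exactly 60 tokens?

60 = 2×27 + 2×3
Total coins = 2 + 2 = 4

4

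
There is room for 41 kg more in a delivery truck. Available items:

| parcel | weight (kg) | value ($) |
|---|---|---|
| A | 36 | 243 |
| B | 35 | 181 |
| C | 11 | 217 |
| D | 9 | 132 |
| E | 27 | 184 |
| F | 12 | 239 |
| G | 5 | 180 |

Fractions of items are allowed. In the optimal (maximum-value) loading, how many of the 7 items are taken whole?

Greedy by value/weight ratio, highest first.
Ratios (sorted): G 36.00, F 19.92, C 19.73, D 14.67, E 6.81, A 6.75, B 5.17
take G (5 @ 180); take F (12 @ 239); take C (11 @ 217); take D (9 @ 132); take 4/27 of E → 27.26. Capacity used 41/41.
4 item(s) taken whole; one partial (take 4/27 of E).

4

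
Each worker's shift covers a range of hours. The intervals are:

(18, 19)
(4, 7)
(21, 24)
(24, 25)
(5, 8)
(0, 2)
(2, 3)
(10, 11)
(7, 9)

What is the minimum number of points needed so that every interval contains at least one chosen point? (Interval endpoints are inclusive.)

5

Process intervals by earliest right end; each time one isn't hit yet, stab at its right endpoint.
Sorted: [0,2] [2,3] [4,7] [5,8] [7,9] [10,11] [18,19] [21,24] [24,25]
{[0,2],[2,3]} hit by 2; {[4,7],[5,8],[7,9]} hit by 7; {[10,11]} hit by 11; {[18,19]} hit by 19; {[21,24],[24,25]} hit by 24.
Points: 2, 7, 11, 19, 24 (5 total).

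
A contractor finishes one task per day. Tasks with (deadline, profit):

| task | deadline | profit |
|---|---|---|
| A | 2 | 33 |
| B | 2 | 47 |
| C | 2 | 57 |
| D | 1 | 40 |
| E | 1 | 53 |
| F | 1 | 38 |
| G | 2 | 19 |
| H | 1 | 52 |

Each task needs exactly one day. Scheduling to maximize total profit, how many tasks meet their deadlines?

2

Take jobs in profit order; each goes to the latest open slot no later than its deadline.
Profit order: C=57 E=53 H=52 B=47 D=40 F=38 A=33 G=19
Assign: C→slot 2, E→slot 1, H skipped, B skipped, D skipped, F skipped, A skipped, G skipped.
Slots: [1:E] [2:C]
2 of 8 scheduled.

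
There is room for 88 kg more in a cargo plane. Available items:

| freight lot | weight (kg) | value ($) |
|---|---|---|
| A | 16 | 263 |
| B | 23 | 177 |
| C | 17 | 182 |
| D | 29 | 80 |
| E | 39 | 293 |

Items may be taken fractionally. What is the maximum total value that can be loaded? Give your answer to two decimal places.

Sort by value per unit weight and fill in that order.
Order: A (263/16=16.44) > C (182/17=10.71) > B (177/23=7.70) > E (293/39=7.51) > D (80/29=2.76)
Fill: take A (16 @ 263) → take C (17 @ 182) → take B (23 @ 177) → take 32/39 of E → 240.41; 88/88 used.
Total value = 862.41

862.41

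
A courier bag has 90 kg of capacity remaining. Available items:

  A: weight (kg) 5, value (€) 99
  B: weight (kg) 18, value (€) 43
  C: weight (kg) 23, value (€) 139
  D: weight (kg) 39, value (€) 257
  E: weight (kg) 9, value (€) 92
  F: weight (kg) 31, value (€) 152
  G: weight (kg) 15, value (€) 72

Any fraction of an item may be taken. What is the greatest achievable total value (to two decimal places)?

Ratios (sorted): A 19.80, E 10.22, D 6.59, C 6.04, F 4.90, G 4.80, B 2.39
take A (5 @ 99); take E (9 @ 92); take D (39 @ 257); take C (23 @ 139); take 14/31 of F → 68.65. Capacity used 90/90.
Total value = 655.65

655.65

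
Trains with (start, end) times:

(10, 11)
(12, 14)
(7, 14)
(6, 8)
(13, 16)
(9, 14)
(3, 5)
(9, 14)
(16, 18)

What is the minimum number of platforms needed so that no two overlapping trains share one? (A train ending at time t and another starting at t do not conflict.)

Count concurrent intervals with a sweep; the peak is the room count.
Events (time:±→running): 3:+→1 5:-→0 6:+→1 7:+→2 8:-→1 9:+→2 9:+→3 10:+→4 11:-→3 12:+→4 13:+→5 … peak 5.

5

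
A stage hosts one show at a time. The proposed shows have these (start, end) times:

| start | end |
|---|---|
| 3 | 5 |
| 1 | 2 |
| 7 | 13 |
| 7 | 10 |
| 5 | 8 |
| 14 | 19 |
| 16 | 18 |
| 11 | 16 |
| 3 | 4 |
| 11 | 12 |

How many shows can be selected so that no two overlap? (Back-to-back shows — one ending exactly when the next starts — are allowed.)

5

Sorted by end: (1,2)  (3,4)  (3,5)  (5,8)  (7,10)  (11,12)  (7,13)  (11,16)  (16,18)  (14,19)
take (1,2); take (3,4); take (5,8); skip (7,10); take (11,12); take (16,18).
Selected 5 shows.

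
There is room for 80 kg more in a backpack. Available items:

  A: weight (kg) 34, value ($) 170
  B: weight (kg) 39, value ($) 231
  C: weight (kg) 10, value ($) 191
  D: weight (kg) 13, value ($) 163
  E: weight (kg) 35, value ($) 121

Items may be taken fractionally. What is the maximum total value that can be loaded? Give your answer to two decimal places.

Order: C (191/10=19.10) > D (163/13=12.54) > B (231/39=5.92) > A (170/34=5.00) > E (121/35=3.46)
Fill: take C (10 @ 191) → take D (13 @ 163) → take B (39 @ 231) → take 18/34 of A → 90.00; 80/80 used.
Total value = 675.00

675.00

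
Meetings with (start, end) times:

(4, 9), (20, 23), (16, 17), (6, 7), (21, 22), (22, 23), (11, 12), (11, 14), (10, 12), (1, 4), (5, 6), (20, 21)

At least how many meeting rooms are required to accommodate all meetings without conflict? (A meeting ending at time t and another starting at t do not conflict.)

3

starts: [1, 4, 5, 6, 10, 11, 11, 16, 20, 20, 21, 22]
ends:   [4, 6, 7, 9, 12, 12, 14, 17, 21, 22, 23, 23]
s1→1 e4→0 s4→1 s5→2 e6→1 s6→2 e7→1 e9→0 s10→1 s11→2 s11→3  — peak 3.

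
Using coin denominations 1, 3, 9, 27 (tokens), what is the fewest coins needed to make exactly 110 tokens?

110 = 4×27 + 2×1
Total coins = 4 + 2 = 6

6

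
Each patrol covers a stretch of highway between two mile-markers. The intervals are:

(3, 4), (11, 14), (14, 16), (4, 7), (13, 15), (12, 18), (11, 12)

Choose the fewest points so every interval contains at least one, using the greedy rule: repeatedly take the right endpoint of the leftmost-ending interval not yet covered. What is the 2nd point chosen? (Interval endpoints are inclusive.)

By right end: [3,4]  [4,7]  [11,12]  [11,14]  [13,15]  [14,16]  [12,18]
[3,4] uncovered → point at 4; [11,12] uncovered → point at 12; [13,15] uncovered → point at 15.
Points: 4, 12, 15 (3 total).

12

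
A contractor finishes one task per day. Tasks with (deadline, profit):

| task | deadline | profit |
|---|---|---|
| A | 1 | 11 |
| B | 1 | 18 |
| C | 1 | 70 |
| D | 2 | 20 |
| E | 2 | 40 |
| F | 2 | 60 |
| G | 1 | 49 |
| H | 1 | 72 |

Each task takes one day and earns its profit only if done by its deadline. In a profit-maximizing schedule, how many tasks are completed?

Sort by profit descending; place each in the latest free slot ≤ its deadline.
Profit order: H=72 C=70 F=60 G=49 E=40 D=20 B=18 A=11
Assign: H→slot 1, C skipped, F→slot 2, G skipped, E skipped, D skipped, B skipped, A skipped.
Slots: [1:H] [2:F]
2 of 8 scheduled.

2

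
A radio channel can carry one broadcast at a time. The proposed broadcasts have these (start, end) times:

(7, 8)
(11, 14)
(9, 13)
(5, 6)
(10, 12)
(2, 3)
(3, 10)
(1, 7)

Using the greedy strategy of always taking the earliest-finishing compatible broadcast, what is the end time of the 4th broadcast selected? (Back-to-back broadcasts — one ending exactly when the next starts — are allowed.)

12

Sort by end time and greedily take each interval whose start is ≥ the last chosen end.
By end time: (2,3), (5,6), (1,7), (7,8), (3,10), (10,12), (9,13), (11,14).
Pick (2,3); next start ≥ 3 → (5,6); next start ≥ 6 → (7,8); next start ≥ 8 → (10,12).
Selected: (2,3) (5,6) (7,8) (10,12)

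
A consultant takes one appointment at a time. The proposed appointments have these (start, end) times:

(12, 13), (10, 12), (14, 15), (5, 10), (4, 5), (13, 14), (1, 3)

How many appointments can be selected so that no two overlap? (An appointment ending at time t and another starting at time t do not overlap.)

Order by finish time; keep every interval that doesn't clash with the previous kept one.
Sorted by end: (1,3)  (4,5)  (5,10)  (10,12)  (12,13)  (13,14)  (14,15)
take (1,3); take (4,5); take (5,10); take (10,12); take (12,13); take (13,14); take (14,15).
Selected 7 appointments.

7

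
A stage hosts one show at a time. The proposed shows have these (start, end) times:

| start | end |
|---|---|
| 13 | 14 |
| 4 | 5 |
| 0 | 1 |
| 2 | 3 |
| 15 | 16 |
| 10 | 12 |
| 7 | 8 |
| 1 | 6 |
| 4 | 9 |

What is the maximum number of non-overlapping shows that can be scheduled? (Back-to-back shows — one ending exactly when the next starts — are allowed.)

7

Greedy by earliest finish: after sorting by end time, pick each interval compatible with the last pick.
By end time: (0,1), (2,3), (4,5), (1,6), (7,8), (4,9), (10,12), (13,14), (15,16).
Pick (0,1); next start ≥ 1 → (2,3); next start ≥ 3 → (4,5); next start ≥ 5 → (7,8); next start ≥ 8 → (10,12); next start ≥ 12 → (13,14); next start ≥ 14 → (15,16).
Selected 7 shows.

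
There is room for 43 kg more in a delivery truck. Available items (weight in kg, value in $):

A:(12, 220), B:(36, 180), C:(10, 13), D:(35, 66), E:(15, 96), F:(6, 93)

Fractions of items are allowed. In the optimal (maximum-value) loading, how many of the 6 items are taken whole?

Ratios (sorted): A 18.33, F 15.50, E 6.40, B 5.00, D 1.89, C 1.30
take A (12 @ 220); take F (6 @ 93); take E (15 @ 96); take 10/36 of B → 50.00. Capacity used 43/43.
3 item(s) taken whole; one partial (take 10/36 of B).

3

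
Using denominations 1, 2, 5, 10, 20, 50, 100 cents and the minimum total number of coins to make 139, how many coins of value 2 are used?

139 = 1×100 + 1×20 + 1×10 + 1×5 + 2×2
Count of 2: 2

2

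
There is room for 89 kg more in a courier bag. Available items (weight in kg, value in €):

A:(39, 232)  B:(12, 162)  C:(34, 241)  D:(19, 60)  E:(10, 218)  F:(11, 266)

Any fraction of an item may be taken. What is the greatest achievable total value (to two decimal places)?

1017.87

Sort by value per unit weight and fill in that order.
Ratios (sorted): F 24.18, E 21.80, B 13.50, C 7.09, A 5.95, D 3.16
take F (11 @ 266); take E (10 @ 218); take B (12 @ 162); take C (34 @ 241); take 22/39 of A → 130.87. Capacity used 89/89.
Total value = 1017.87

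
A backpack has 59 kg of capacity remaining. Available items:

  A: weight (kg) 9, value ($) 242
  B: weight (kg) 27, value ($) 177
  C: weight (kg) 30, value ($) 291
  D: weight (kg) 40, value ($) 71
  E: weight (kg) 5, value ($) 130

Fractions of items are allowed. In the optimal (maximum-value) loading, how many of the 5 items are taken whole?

3

Sort by value per unit weight and fill in that order.
Ratios (sorted): A 26.89, E 26.00, C 9.70, B 6.56, D 1.77
take A (9 @ 242); take E (5 @ 130); take C (30 @ 291); take 15/27 of B → 98.33. Capacity used 59/59.
3 item(s) taken whole; one partial (take 15/27 of B).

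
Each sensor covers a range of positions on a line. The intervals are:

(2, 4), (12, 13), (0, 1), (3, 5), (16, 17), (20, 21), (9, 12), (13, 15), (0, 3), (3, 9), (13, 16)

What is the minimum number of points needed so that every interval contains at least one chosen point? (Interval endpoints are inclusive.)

6

Sort by right endpoint; whenever an interval is uncovered, place a point at its right end.
By right end: [0,1]  [0,3]  [2,4]  [3,5]  [3,9]  [9,12]  [12,13]  [13,15]  [13,16]  [16,17]  [20,21]
[0,1] uncovered → point at 1; [2,4] uncovered → point at 4; [9,12] uncovered → point at 12; [13,15] uncovered → point at 15; [16,17] uncovered → point at 17; [20,21] uncovered → point at 21.
Points: 1, 4, 12, 15, 17, 21 (6 total).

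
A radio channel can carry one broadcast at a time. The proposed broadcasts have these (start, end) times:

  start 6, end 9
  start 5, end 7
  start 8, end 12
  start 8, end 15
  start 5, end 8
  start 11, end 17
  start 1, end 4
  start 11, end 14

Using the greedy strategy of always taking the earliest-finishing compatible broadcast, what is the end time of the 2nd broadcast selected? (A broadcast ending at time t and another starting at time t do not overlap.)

Greedy by earliest finish: after sorting by end time, pick each interval compatible with the last pick.
Sorted by end: (1,4)  (5,7)  (5,8)  (6,9)  (8,12)  (11,14)  (8,15)  (11,17)
take (1,4); take (5,7); skip (5,8); take (8,12); skip (11,17).
Selected: (1,4) (5,7) (8,12)

7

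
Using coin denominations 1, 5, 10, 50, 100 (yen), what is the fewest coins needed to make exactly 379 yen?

11

Greedy: take as many of the largest coin as possible, then repeat with the remainder.
379 = 3×100 + 1×50 + 2×10 + 1×5 + 4×1
Total coins = 3 + 1 + 2 + 1 + 4 = 11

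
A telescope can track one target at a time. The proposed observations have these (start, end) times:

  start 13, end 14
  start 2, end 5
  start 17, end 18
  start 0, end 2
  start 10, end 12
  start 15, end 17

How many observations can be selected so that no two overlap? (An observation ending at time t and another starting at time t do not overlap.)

6

Sorted by end: (0,2)  (2,5)  (10,12)  (13,14)  (15,17)  (17,18)
take (0,2); take (2,5); take (10,12); take (13,14); take (15,17); take (17,18).
Selected 6 observations.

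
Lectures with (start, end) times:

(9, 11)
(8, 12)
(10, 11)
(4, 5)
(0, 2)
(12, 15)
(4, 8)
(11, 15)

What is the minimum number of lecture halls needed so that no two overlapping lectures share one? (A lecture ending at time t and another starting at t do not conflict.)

The answer is the maximum number of intervals overlapping at any instant.
Events (time:±→running): 0:+→1 2:-→0 4:+→1 4:+→2 5:-→1 8:-→0 8:+→1 9:+→2 10:+→3 … peak 3.

3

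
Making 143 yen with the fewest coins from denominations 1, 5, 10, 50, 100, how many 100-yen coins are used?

Use the largest denomination that fits, subtract, and repeat.
143 − 1×100→43 − 4×10→3 − 3×1→0
Count of 100: 1

1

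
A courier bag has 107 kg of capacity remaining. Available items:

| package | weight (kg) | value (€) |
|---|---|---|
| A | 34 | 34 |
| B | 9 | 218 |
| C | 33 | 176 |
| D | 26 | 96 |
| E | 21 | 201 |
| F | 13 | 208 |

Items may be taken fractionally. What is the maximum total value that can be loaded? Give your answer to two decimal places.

904.00

Sort by value per unit weight and fill in that order.
Ratios (sorted): B 24.22, F 16.00, E 9.57, C 5.33, D 3.69, A 1.00
take B (9 @ 218); take F (13 @ 208); take E (21 @ 201); take C (33 @ 176); take D (26 @ 96); take 5/34 of A → 5.00. Capacity used 107/107.
Total value = 904.00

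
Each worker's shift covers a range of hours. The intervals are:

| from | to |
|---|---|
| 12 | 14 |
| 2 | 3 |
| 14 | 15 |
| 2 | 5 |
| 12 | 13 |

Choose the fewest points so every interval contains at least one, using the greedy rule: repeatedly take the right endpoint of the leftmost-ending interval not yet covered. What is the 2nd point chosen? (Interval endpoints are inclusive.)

Sort by right endpoint; whenever an interval is uncovered, place a point at its right end.
Sorted: [2,3] [2,5] [12,13] [12,14] [14,15]
{[2,3],[2,5]} hit by 3; {[12,13],[12,14]} hit by 13; {[14,15]} hit by 15.
Points: 3, 13, 15 (3 total).

13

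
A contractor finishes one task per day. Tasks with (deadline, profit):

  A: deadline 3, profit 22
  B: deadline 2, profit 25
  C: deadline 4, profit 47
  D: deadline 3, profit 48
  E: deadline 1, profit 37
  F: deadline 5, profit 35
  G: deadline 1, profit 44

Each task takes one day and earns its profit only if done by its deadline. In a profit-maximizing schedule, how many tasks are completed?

Sort by profit descending; place each in the latest free slot ≤ its deadline.
Profit order: D=48 C=47 G=44 E=37 F=35 B=25 A=22
Assign: D→slot 3, C→slot 4, G→slot 1, E skipped, F→slot 5, B→slot 2, A skipped.
Slots: [1:G] [2:B] [3:D] [4:C] [5:F]
5 of 7 scheduled.

5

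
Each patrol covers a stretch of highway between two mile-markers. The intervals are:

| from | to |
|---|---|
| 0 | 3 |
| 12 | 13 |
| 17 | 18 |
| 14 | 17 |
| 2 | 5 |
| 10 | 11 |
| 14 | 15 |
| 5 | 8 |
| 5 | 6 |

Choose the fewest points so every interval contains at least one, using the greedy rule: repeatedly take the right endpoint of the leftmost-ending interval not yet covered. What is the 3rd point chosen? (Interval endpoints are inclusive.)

Sort by right endpoint; whenever an interval is uncovered, place a point at its right end.
Sorted: [0,3] [2,5] [5,6] [5,8] [10,11] [12,13] [14,15] [14,17] [17,18]
{[0,3],[2,5]} hit by 3; {[5,6],[5,8]} hit by 6; {[10,11]} hit by 11; {[12,13]} hit by 13; {[14,15],[14,17]} hit by 15; {[17,18]} hit by 18.
Points: 3, 6, 11, 13, 15, 18 (6 total).

11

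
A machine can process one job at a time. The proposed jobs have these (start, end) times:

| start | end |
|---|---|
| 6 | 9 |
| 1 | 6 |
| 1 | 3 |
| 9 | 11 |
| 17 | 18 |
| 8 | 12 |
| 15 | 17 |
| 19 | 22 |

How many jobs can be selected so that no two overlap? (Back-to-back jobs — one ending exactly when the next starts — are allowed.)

Sort by end time and greedily take each interval whose start is ≥ the last chosen end.
By end time: (1,3), (1,6), (6,9), (9,11), (8,12), (15,17), (17,18), (19,22).
Pick (1,3); next start ≥ 3 → (6,9); next start ≥ 9 → (9,11); next start ≥ 11 → (15,17); next start ≥ 17 → (17,18); next start ≥ 18 → (19,22).
Selected 6 jobs.

6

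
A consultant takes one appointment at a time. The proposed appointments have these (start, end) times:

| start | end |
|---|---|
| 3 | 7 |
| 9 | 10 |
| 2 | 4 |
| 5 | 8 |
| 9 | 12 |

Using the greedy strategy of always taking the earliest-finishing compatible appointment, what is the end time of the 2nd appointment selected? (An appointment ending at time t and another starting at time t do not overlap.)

Sorted by end: (2,4)  (3,7)  (5,8)  (9,10)  (9,12)
take (2,4); take (5,8); take (9,10).
Selected: (2,4) (5,8) (9,10)

8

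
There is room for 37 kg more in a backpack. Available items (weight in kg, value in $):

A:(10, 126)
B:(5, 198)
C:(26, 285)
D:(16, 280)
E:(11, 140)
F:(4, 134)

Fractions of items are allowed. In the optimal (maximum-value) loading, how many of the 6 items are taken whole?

Ratios (sorted): B 39.60, F 33.50, D 17.50, E 12.73, A 12.60, C 10.96
take B (5 @ 198); take F (4 @ 134); take D (16 @ 280); take E (11 @ 140); take 1/10 of A → 12.60. Capacity used 37/37.
4 item(s) taken whole; one partial (take 1/10 of A).

4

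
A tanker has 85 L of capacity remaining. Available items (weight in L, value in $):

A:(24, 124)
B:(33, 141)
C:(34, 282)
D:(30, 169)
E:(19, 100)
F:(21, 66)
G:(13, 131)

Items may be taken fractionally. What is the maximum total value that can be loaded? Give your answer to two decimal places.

624.11

Ratios (sorted): G 10.08, C 8.29, D 5.63, E 5.26, A 5.17, B 4.27, F 3.14
take G (13 @ 131); take C (34 @ 282); take D (30 @ 169); take 8/19 of E → 42.11. Capacity used 85/85.
Total value = 624.11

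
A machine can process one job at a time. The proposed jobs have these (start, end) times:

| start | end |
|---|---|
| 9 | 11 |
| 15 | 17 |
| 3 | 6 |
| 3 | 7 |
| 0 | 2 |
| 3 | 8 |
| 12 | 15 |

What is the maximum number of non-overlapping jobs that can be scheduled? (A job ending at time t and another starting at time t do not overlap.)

5

Order by finish time; keep every interval that doesn't clash with the previous kept one.
Sorted by end: (0,2)  (3,6)  (3,7)  (3,8)  (9,11)  (12,15)  (15,17)
take (0,2); take (3,6); skip (3,8); take (9,11); take (12,15); take (15,17).
Selected 5 jobs.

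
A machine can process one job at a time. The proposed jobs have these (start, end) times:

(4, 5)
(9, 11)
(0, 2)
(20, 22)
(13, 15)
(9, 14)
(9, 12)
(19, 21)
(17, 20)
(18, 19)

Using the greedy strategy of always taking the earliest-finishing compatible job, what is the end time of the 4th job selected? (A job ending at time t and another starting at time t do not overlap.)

15

Order by finish time; keep every interval that doesn't clash with the previous kept one.
Sorted by end: (0,2)  (4,5)  (9,11)  (9,12)  (9,14)  (13,15)  (18,19)  (17,20)  (19,21)  (20,22)
take (0,2); take (4,5); take (9,11); take (13,15); take (18,19); skip (17,20); take (19,21); skip (20,22).
Selected: (0,2) (4,5) (9,11) (13,15) (18,19) (19,21)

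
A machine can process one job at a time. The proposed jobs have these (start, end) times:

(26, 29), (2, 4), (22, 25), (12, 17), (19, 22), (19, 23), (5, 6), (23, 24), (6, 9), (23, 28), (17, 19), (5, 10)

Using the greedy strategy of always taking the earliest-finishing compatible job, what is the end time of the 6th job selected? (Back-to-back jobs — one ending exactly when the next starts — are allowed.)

Sort by end time and greedily take each interval whose start is ≥ the last chosen end.
By end time: (2,4), (5,6), (6,9), (5,10), (12,17), (17,19), (19,22), (19,23), (23,24), (22,25), (23,28), (26,29).
Pick (2,4); next start ≥ 4 → (5,6); next start ≥ 6 → (6,9); next start ≥ 9 → (12,17); next start ≥ 17 → (17,19); next start ≥ 19 → (19,22); next start ≥ 22 → (23,24); next start ≥ 24 → (26,29).
Selected: (2,4) (5,6) (6,9) (12,17) (17,19) (19,22) (23,24) (26,29)

22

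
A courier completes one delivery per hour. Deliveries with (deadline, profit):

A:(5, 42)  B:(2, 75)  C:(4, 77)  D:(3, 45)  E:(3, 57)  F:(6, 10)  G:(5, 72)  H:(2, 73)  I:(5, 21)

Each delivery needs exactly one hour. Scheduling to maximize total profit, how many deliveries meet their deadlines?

Profit order: C=77 B=75 H=73 G=72 E=57 D=45 A=42 I=21 F=10
Assign: C→slot 4, B→slot 2, H→slot 1, G→slot 5, E→slot 3, D skipped, A skipped, I skipped, F→slot 6.
Slots: [1:H] [2:B] [3:E] [4:C] [5:G] [6:F]
6 of 9 scheduled.

6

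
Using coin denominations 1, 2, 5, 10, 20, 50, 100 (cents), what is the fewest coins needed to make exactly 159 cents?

5

159 = 1×100 + 1×50 + 1×5 + 2×2
Total coins = 1 + 1 + 1 + 2 = 5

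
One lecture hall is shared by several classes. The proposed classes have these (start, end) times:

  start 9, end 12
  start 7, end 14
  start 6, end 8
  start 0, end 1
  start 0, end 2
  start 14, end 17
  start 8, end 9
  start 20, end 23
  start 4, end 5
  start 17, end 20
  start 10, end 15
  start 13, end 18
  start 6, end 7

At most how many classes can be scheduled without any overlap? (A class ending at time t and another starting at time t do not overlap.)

Order by finish time; keep every interval that doesn't clash with the previous kept one.
By end time: (0,1), (0,2), (4,5), (6,7), (6,8), (8,9), (9,12), (7,14), (10,15), (14,17), (13,18), (17,20), (20,23).
Pick (0,1); next start ≥ 1 → (4,5); next start ≥ 5 → (6,7); next start ≥ 7 → (8,9); next start ≥ 9 → (9,12); next start ≥ 12 → (14,17); next start ≥ 17 → (17,20); next start ≥ 20 → (20,23).
Selected 8 classes.

8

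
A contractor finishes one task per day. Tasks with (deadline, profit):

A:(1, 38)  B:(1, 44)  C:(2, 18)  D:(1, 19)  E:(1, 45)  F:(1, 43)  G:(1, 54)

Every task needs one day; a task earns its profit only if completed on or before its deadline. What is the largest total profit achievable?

Sort by profit descending; place each in the latest free slot ≤ its deadline.
Profit order: G=54 E=45 B=44 F=43 A=38 D=19 C=18
Assign: G→slot 1, E skipped, B skipped, F skipped, A skipped, D skipped, C→slot 2.
Slots: [1:G] [2:C]
Profit = 54 + 18 = 72

72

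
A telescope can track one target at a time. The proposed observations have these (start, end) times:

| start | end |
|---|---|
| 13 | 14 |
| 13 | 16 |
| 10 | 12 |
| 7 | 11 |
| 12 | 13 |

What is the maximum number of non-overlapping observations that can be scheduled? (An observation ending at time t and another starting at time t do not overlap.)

Sort by end time and greedily take each interval whose start is ≥ the last chosen end.
By end time: (7,11), (10,12), (12,13), (13,14), (13,16).
Pick (7,11); next start ≥ 11 → (12,13); next start ≥ 13 → (13,14).
Selected 3 observations.

3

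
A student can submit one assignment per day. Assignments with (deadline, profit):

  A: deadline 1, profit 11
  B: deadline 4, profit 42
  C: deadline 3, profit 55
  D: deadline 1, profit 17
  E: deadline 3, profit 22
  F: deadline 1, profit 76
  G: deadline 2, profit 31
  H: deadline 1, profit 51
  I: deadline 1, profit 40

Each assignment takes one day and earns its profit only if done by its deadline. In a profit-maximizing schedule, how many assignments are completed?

By profit: F(d1,76), C(d3,55), H(d1,51), B(d4,42), I(d1,40), G(d2,31), E(d3,22), D(d1,17), A(d1,11)
F→slot 1; C→slot 3; H skipped; B→slot 4; I skipped; G→slot 2; E skipped; D skipped; A skipped.
4 of 9 scheduled.

4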